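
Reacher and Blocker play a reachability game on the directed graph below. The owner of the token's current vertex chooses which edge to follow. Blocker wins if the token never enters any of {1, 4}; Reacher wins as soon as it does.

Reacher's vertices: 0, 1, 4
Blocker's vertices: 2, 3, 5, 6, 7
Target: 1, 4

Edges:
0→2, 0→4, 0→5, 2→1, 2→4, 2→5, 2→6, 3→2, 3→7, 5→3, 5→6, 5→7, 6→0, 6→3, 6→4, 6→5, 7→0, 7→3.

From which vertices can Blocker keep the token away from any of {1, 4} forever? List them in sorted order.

A0 = {1, 4}
A1: add {0} — 0 (Reacher) has 0→4.
A2 = A1; e.g. 2 (Blocker) can still go to 5. Fixed point.
Reacher's attractor = {0, 1, 4}; Blocker avoids the target exactly from the complement.

2, 3, 5, 6, 7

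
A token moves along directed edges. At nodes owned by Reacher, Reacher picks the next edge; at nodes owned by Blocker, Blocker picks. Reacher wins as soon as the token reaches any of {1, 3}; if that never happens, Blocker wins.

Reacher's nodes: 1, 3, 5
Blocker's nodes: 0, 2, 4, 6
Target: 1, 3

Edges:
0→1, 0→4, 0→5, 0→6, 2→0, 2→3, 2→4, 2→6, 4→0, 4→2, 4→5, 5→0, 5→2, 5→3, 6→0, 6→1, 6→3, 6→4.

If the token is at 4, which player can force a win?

A0 = {1, 3}
A1: add {5} — 5 (Reacher) has 5→3.
A2 = A1; e.g. 0 (Blocker) can still go to 4. Fixed point.
4 never enters the attractor, so Blocker can avoid the target forever.

Blocker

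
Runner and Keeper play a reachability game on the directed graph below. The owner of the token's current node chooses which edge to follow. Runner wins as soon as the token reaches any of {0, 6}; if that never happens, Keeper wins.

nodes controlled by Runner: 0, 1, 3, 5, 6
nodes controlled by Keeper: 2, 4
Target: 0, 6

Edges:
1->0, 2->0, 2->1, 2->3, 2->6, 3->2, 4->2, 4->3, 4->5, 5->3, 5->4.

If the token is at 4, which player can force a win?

Keeper

A0 = {0, 6}
A1: add {1} — 1 (Runner) has 1→0.
A2 = A1; e.g. 2 (Keeper) can still go to 3. Fixed point.
4 never enters the attractor, so Keeper can avoid the target forever.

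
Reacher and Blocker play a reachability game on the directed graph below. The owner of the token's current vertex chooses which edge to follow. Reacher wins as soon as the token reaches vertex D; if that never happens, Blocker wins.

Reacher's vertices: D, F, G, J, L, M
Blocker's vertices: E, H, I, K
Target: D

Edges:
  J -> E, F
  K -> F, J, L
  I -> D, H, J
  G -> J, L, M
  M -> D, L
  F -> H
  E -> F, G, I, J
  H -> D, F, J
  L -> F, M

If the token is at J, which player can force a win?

Blocker

A0 = {D}
A1: add {M} — M (Reacher) has M→D.
A2: add {G, L} — G (Reacher) has G→M; L (Reacher) has L→M.
A3 = A2; e.g. E (Blocker) can still go to F. Fixed point.
J never enters the attractor, so Blocker can avoid the target forever.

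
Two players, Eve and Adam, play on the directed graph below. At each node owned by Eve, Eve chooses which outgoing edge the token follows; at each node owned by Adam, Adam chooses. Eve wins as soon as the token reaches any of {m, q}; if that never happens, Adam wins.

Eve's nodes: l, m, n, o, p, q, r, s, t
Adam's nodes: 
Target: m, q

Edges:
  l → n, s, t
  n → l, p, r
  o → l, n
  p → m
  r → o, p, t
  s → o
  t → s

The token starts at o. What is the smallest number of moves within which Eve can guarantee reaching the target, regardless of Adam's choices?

A0 = {m, q}
A1: add {p} — p (Eve) has p→m.
A2: add {n, r} — n (Eve) has n→p; r (Eve) has r→p.
A3: add {l, o} — l (Eve) has l→n; o (Eve) has o→n.
o enters the attractor at level 3, so Eve can force the target in 3 moves from there.

3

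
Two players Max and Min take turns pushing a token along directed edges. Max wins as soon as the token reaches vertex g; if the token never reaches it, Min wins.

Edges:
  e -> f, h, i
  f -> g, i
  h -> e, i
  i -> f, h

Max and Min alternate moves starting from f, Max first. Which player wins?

Max

Track states (vertex, player-to-move).
A0 = {(g,Max), (g,Min)}
A1: add {(f,Max)}.
(f,Max) ∈ A1 ⇒ Max forces the target.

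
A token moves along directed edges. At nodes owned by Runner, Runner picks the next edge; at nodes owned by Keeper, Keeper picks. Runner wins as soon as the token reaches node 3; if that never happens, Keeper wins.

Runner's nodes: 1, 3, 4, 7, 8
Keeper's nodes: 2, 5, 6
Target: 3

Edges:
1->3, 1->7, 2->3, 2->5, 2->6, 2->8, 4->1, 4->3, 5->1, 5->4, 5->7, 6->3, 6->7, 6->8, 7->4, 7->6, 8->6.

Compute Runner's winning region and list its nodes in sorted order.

A0 = {3}
A1: add {1, 4} — 1 (Runner) has 1→3; 4 (Runner) has 4→3.
A2: add {7} — 7 (Runner) has 7→4.
A3: add {5} — 5 (Keeper): all of {1, 4, 7} already in.
A4 = A3; e.g. 2 (Keeper) can still go to 6. Fixed point.
Runner's winning region = {1, 3, 4, 5, 7}.

1, 3, 4, 5, 7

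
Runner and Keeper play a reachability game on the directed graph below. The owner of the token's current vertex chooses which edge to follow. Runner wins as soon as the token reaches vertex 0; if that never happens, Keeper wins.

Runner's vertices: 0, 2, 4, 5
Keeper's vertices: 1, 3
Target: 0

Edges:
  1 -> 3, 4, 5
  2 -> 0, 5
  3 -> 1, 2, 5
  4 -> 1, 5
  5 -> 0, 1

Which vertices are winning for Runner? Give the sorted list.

A0 = {0}
A1: add {2, 5} — 2 (Runner) has 2→0; 5 (Runner) has 5→0.
A2: add {4} — 4 (Runner) has 4→5.
A3 = A2; e.g. 1 (Keeper) can still go to 3. Fixed point.
Runner's winning region = {0, 2, 4, 5}.

0, 2, 4, 5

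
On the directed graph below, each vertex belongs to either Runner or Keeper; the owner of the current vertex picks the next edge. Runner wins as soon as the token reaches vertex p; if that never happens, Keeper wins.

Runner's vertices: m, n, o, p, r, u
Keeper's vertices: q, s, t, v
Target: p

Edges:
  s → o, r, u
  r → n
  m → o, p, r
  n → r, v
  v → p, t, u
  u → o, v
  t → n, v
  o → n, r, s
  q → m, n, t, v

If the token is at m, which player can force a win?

A0 = {p}
A1: add {m} — m (Runner) has m→p.
A2 = A1; e.g. n (Runner) has no edge into A1. Fixed point.
m ∈ A1, so Runner can force the target.

Runner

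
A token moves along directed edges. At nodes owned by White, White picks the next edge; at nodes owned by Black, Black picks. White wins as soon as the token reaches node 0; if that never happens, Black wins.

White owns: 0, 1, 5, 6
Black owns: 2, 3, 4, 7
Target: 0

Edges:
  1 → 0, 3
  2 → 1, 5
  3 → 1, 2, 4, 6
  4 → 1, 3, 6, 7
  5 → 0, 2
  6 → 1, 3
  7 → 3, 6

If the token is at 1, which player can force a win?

A0 = {0}
A1: add {1, 5} — 1 (White) has 1→0; 5 (White) has 5→0.
1 ∈ A1, so White can force the target.

White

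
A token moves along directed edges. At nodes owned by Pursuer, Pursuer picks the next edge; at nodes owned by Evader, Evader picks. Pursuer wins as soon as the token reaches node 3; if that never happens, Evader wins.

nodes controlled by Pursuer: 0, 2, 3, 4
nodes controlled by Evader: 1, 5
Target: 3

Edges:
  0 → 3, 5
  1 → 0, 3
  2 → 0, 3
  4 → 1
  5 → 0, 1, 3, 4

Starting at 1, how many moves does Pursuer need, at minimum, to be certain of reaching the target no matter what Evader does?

A0 = {3}
A1: add {0, 2} — 0 (Pursuer) has 0→3; 2 (Pursuer) has 2→3.
A2: add {1} — 1 (Evader): all of {0, 3} already in.
1 enters the attractor at level 2, so Pursuer can force the target in 2 moves from there.

2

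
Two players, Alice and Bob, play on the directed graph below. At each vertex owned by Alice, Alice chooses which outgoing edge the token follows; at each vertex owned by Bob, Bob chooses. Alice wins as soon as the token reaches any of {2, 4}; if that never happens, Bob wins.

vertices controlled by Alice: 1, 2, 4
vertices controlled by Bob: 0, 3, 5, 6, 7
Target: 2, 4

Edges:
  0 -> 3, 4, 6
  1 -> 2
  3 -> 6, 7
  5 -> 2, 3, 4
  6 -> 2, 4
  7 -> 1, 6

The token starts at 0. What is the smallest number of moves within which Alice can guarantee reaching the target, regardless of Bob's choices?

4

A0 = {2, 4}
A1: add {1, 6} — 1 (Alice) has 1→2; 6 (Bob): all of {2, 4} already in.
A2: add {7} — 7 (Bob): all of {1, 6} already in.
A3: add {3} — 3 (Bob): all of {6, 7} already in.
A4: add {0, 5} — 0 (Bob): all of {3, 4, 6} already in; 5 (Bob): all of {2, 3, 4} already in.
A4 = all vertices. Fixed point.
0 enters the attractor at level 4, so Alice can force the target in 4 moves from there.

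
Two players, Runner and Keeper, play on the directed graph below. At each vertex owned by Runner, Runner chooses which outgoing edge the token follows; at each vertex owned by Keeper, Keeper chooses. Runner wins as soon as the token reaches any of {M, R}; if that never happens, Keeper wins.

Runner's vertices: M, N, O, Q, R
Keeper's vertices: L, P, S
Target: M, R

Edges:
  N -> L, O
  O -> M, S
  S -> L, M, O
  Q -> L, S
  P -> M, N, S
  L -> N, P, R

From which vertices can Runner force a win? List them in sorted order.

A0 = {M, R}
A1: add {O} — O (Runner) has O→M.
A2: add {N} — N (Runner) has N→O.
A3 = A2; e.g. L (Keeper) can still go to P. Fixed point.
Runner's winning region = {M, N, O, R}.

M, N, O, R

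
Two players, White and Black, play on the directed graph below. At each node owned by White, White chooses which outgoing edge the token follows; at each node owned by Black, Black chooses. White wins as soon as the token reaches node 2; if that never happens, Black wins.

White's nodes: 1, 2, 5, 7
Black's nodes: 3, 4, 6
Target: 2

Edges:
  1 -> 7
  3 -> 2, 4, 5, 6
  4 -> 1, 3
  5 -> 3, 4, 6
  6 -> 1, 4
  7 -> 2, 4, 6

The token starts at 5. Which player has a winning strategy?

Black

A0 = {2}
A1: add {7} — 7 (White) has 7→2.
A2: add {1} — 1 (White) has 1→7.
A3 = A2; e.g. 3 (Black) can still go to 4. Fixed point.
5 never enters the attractor, so Black can avoid the target forever.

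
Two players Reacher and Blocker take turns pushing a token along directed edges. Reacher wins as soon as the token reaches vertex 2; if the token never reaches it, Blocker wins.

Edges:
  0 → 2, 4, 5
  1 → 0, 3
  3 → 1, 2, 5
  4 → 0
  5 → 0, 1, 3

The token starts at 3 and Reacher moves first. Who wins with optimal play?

Reacher

Track states (vertex, player-to-move).
A0 = {(2,Reacher), (2,Blocker)}
A1: add {(0,Reacher), (3,Reacher)}.
(3,Reacher) ∈ A1 ⇒ Reacher forces the target.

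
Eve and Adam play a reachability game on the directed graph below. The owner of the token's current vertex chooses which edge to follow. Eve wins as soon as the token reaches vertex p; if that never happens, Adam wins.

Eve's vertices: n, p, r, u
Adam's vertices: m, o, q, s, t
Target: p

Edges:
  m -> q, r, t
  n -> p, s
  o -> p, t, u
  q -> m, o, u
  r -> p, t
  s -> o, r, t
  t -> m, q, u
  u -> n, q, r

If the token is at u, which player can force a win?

Eve

A0 = {p}
A1: add {n, r} — n (Eve) has n→p; r (Eve) has r→p.
A2: add {u} — u (Eve) has u→n.
A3 = A2; e.g. m (Adam) can still go to q. Fixed point.
u ∈ A2, so Eve can force the target.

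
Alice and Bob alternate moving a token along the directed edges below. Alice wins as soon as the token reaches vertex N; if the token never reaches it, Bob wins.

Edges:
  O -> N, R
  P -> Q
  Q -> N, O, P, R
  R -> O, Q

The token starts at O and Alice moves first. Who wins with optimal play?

Track states (vertex, player-to-move).
A0 = {(N,Alice), (N,Bob)}
A1: add {(O,Alice), (Q,Alice)}.
(O,Alice) ∈ A1 ⇒ Alice forces the target.

Alice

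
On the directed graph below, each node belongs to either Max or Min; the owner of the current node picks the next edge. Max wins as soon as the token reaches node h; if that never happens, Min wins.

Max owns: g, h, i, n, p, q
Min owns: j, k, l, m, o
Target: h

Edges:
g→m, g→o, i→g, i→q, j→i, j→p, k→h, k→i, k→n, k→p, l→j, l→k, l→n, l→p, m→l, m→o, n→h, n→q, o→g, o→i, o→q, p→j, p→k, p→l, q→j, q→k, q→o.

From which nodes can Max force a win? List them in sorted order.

h, n

A0 = {h}
A1: add {n} — n (Max) has n→h.
A2 = A1; e.g. g (Max) has no edge into A1. Fixed point.
Max's winning region = {h, n}.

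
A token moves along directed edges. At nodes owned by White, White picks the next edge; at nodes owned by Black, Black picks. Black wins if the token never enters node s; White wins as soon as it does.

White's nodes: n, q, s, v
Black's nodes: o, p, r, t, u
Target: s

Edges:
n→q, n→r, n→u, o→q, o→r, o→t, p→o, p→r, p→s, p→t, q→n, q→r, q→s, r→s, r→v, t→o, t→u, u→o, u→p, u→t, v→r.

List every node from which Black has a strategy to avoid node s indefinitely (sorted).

A0 = {s}
A1: add {q} — q (White) has q→s.
A2: add {n} — n (White) has n→q.
A3 = A2; e.g. o (Black) can still go to r. Fixed point.
White's attractor = {n, q, s}; Black avoids the target exactly from the complement.

o, p, r, t, u, v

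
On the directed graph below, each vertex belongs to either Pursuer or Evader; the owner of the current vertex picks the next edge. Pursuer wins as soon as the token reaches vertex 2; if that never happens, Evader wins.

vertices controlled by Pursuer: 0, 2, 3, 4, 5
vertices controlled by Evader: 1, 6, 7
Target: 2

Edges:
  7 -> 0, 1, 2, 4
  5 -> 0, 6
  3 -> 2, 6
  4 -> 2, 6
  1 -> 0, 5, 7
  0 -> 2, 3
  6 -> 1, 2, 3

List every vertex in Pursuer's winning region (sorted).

A0 = {2}
A1: add {0, 3, 4} — 0 (Pursuer) has 0→2; 3 (Pursuer) has 3→2; 4 (Pursuer) has 4→2.
A2: add {5} — 5 (Pursuer) has 5→0.
A3 = A2; e.g. 1 (Evader) can still go to 7. Fixed point.
Pursuer's winning region = {0, 2, 3, 4, 5}.

0, 2, 3, 4, 5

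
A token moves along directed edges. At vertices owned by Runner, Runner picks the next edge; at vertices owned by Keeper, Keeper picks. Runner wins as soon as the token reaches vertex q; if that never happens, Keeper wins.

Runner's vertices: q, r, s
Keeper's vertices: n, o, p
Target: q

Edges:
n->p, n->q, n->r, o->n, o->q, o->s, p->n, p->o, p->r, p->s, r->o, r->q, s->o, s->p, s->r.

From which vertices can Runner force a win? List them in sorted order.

q, r, s

A0 = {q}
A1: add {r} — r (Runner) has r→q.
A2: add {s} — s (Runner) has s→r.
A3 = A2; e.g. n (Keeper) can still go to p. Fixed point.
Runner's winning region = {q, r, s}.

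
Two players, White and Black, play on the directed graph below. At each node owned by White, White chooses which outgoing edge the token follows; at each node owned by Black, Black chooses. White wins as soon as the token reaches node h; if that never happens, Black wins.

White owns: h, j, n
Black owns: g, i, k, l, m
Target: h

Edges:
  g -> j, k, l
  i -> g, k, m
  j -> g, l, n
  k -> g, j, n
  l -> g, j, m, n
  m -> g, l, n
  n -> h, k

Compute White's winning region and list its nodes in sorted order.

h, j, n

A0 = {h}
A1: add {n} — n (White) has n→h.
A2: add {j} — j (White) has j→n.
A3 = A2; e.g. g (Black) can still go to k. Fixed point.
White's winning region = {h, j, n}.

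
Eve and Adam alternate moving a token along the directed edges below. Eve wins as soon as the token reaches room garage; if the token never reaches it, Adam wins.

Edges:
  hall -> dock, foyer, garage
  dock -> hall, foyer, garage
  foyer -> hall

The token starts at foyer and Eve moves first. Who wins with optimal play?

Track states (vertex, player-to-move).
A0 = {(garage,Eve), (garage,Adam)}
A1: add {(hall,Eve), (dock,Eve)}.
A2: add {(foyer,Adam)}.
A3 = A2; e.g. (hall,Adam) stays out. (foyer,Eve) never enters ⇒ Adam avoids the target.

Adam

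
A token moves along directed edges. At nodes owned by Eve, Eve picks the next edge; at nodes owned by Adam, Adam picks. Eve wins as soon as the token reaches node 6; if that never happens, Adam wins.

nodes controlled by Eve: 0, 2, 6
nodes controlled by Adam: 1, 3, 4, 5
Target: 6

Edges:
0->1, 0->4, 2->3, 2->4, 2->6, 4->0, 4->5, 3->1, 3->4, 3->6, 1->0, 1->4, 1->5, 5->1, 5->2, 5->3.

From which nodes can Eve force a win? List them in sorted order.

A0 = {6}
A1: add {2} — 2 (Eve) has 2→6.
A2 = A1; e.g. 0 (Eve) has no edge into A1. Fixed point.
Eve's winning region = {2, 6}.

2, 6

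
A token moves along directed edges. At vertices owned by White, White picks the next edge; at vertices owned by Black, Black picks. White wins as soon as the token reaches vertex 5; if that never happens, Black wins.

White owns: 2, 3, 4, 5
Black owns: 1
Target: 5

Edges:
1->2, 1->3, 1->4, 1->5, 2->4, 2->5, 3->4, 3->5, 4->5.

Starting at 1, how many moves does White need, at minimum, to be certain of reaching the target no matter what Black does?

2

A0 = {5}
A1: add {2, 3, 4} — 2 (White) has 2→5; 3 (White) has 3→5; 4 (White) has 4→5.
A2: add {1} — 1 (Black): all of {2, 3, 4, 5} already in.
A2 = all vertices. Fixed point.
1 enters the attractor at level 2, so White can force the target in 2 moves from there.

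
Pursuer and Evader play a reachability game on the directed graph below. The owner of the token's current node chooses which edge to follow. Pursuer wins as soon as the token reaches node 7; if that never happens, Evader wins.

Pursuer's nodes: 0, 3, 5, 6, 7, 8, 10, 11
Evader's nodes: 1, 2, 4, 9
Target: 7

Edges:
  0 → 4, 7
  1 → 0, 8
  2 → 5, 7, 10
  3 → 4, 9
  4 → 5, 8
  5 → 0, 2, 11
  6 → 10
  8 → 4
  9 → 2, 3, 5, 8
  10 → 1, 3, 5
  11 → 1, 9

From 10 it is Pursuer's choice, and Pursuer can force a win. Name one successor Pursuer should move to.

A0 = {7}
A1: add {0} — 0 (Pursuer) has 0→7.
A2: add {5} — 5 (Pursuer) has 5→0.
A3: add {10} — 10 (Pursuer) has 10→5.
A4: add {2, 6} — 2 (Evader): all of {5, 7, 10} already in; 6 (Pursuer) has 6→10.
A5 = A4; e.g. 1 (Evader) can still go to 8. Fixed point.
From 10, successor 5 is in the attractor (rank 2); the other successors 1, 3 are not.

5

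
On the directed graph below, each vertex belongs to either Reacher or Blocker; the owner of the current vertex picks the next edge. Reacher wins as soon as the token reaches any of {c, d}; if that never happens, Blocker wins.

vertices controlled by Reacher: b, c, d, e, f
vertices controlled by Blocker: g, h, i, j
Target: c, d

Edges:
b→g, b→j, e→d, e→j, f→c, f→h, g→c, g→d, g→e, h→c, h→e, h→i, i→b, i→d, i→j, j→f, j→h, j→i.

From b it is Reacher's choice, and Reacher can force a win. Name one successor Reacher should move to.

g

A0 = {c, d}
A1: add {e, f} — e (Reacher) has e→d; f (Reacher) has f→c.
A2: add {g} — g (Blocker): all of {c, d, e} already in.
A3: add {b} — b (Reacher) has b→g.
A4 = A3; e.g. h (Blocker) can still go to i. Fixed point.
From b, successor g is in the attractor (rank 2); the other successor j is not.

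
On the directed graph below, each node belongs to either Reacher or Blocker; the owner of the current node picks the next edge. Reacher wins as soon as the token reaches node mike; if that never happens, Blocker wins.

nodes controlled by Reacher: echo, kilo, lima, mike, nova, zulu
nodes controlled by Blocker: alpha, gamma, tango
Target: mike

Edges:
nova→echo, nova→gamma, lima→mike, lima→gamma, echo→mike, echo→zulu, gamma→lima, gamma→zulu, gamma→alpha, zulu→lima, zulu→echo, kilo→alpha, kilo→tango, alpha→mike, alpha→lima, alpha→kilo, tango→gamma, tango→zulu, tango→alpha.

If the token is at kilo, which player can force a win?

Blocker

A0 = {mike}
A1: add {echo, lima} — lima (Reacher) has lima→mike; echo (Reacher) has echo→mike.
A2: add {nova, zulu} — nova (Reacher) has nova→echo; zulu (Reacher) has zulu→lima.
A3 = A2; e.g. gamma (Blocker) can still go to alpha. Fixed point.
kilo never enters the attractor, so Blocker can avoid the target forever.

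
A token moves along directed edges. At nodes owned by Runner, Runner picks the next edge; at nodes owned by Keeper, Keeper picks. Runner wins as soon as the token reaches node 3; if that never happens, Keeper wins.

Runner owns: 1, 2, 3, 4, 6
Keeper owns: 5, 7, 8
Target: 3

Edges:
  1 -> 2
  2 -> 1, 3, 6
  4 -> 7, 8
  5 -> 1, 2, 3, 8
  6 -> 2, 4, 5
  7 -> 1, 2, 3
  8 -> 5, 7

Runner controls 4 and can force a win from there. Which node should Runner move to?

A0 = {3}
A1: add {2} — 2 (Runner) has 2→3.
A2: add {1, 6} — 1 (Runner) has 1→2; 6 (Runner) has 6→2.
A3: add {7} — 7 (Keeper): all of {1, 2, 3} already in.
A4: add {4} — 4 (Runner) has 4→7.
A5 = A4; e.g. 5 (Keeper) can still go to 8. Fixed point.
From 4, successor 7 is in the attractor (rank 3); the other successor 8 is not.

7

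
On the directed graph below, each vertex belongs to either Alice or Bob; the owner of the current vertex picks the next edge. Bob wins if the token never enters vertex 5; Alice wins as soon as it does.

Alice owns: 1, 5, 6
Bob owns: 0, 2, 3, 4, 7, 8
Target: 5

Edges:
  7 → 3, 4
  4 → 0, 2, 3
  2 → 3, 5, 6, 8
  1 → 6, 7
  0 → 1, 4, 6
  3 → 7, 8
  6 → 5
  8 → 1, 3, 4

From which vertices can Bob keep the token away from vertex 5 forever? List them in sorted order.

A0 = {5}
A1: add {6} — 6 (Alice) has 6→5.
A2: add {1} — 1 (Alice) has 1→6.
A3 = A2; e.g. 0 (Bob) can still go to 4. Fixed point.
Alice's attractor = {1, 5, 6}; Bob avoids the target exactly from the complement.

0, 2, 3, 4, 7, 8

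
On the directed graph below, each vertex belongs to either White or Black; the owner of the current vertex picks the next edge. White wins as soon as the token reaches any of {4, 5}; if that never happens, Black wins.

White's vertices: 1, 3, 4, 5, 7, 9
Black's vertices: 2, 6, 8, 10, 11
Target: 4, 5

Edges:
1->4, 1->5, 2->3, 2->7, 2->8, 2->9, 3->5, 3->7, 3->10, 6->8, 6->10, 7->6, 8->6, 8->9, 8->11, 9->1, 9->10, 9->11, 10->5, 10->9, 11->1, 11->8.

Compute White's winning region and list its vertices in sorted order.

1, 3, 4, 5, 9, 10

A0 = {4, 5}
A1: add {1, 3} — 1 (White) has 1→4; 3 (White) has 3→5.
A2: add {9} — 9 (White) has 9→1.
A3: add {10} — 10 (Black): all of {5, 9} already in.
A4 = A3; e.g. 2 (Black) can still go to 7. Fixed point.
White's winning region = {1, 3, 4, 5, 9, 10}.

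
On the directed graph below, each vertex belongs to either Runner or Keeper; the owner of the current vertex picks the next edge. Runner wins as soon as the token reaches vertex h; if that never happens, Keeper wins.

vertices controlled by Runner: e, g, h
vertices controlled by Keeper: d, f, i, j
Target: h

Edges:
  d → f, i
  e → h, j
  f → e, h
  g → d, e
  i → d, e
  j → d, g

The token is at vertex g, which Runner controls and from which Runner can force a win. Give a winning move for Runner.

A0 = {h}
A1: add {e} — e (Runner) has e→h.
A2: add {f, g} — f (Keeper): all of {e, h} already in; g (Runner) has g→e.
A3 = A2; e.g. d (Keeper) can still go to i. Fixed point.
From g, successor e is in the attractor (rank 1); the other successor d is not.

e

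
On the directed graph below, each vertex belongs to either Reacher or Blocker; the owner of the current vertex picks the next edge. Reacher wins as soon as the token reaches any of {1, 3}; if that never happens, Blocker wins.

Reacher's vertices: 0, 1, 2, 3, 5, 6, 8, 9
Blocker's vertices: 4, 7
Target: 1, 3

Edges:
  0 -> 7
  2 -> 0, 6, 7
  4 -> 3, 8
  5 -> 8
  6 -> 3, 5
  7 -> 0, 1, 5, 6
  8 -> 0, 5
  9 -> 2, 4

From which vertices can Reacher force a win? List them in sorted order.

1, 2, 3, 6, 9

A0 = {1, 3}
A1: add {6} — 6 (Reacher) has 6→3.
A2: add {2} — 2 (Reacher) has 2→6.
A3: add {9} — 9 (Reacher) has 9→2.
A4 = A3; e.g. 0 (Reacher) has no edge into A3. Fixed point.
Reacher's winning region = {1, 2, 3, 6, 9}.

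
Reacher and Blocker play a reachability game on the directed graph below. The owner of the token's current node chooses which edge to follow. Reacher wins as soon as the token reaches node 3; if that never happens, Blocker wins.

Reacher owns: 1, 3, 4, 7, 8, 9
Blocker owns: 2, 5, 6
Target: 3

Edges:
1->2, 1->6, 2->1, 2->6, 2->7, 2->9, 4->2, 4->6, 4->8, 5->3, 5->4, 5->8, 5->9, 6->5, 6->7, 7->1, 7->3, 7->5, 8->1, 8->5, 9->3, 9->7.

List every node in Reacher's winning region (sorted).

3, 7, 9

A0 = {3}
A1: add {7, 9} — 7 (Reacher) has 7→3; 9 (Reacher) has 9→3.
A2 = A1; e.g. 1 (Reacher) has no edge into A1. Fixed point.
Reacher's winning region = {3, 7, 9}.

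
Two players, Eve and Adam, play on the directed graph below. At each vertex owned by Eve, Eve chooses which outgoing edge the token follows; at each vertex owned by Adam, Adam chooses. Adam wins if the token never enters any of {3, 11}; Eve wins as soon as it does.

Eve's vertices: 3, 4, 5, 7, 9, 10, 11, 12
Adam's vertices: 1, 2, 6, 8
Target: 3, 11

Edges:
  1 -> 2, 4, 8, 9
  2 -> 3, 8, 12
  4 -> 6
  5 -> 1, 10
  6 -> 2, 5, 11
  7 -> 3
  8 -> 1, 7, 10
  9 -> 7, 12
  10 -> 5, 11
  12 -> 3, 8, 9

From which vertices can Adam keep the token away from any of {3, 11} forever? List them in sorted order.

1, 2, 4, 6, 8

A0 = {3, 11}
A1: add {7, 10, 12} — 7 (Eve) has 7→3; 10 (Eve) has 10→11; 12 (Eve) has 12→3.
A2: add {5, 9} — 5 (Eve) has 5→10; 9 (Eve) has 9→7.
A3 = A2; e.g. 1 (Adam) can still go to 2. Fixed point.
Eve's attractor = {3, 5, 7, 9, 10, 11, 12}; Adam avoids the target exactly from the complement.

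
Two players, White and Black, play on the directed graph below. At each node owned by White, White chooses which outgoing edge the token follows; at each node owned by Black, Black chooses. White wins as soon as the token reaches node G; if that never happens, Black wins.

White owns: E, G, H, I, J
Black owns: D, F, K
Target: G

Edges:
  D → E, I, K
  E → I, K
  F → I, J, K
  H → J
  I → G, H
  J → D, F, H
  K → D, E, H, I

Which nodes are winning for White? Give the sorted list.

A0 = {G}
A1: add {I} — I (White) has I→G.
A2: add {E} — E (White) has E→I.
A3 = A2; e.g. D (Black) can still go to K. Fixed point.
White's winning region = {E, G, I}.

E, G, I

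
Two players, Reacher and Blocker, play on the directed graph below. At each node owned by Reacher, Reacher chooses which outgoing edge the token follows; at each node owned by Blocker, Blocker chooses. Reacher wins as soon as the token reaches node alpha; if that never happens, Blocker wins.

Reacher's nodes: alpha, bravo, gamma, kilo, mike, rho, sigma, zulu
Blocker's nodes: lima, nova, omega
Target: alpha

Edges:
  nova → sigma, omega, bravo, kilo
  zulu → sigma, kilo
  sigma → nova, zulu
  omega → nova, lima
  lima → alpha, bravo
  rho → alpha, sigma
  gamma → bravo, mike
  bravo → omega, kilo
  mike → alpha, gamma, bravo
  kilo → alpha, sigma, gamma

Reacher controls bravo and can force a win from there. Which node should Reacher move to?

kilo

A0 = {alpha}
A1: add {kilo, mike, rho} — rho (Reacher) has rho→alpha; mike (Reacher) has mike→alpha; kilo (Reacher) has kilo→alpha.
A2: add {bravo, gamma, zulu} — zulu (Reacher) has zulu→kilo; gamma (Reacher) has gamma→mike; bravo (Reacher) has bravo→kilo.
A3: add {lima, sigma} — sigma (Reacher) has sigma→zulu; lima (Blocker): all of {alpha, bravo} already in.
A4 = A3; e.g. nova (Blocker) can still go to omega. Fixed point.
From bravo, successor kilo is in the attractor (rank 1); the other successor omega is not.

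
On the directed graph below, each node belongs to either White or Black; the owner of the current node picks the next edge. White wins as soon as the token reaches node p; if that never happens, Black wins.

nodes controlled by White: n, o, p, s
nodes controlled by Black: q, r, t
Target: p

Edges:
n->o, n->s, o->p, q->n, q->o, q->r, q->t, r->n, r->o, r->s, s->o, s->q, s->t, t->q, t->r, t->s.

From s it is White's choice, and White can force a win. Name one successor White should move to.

o

A0 = {p}
A1: add {o} — o (White) has o→p.
A2: add {n, s} — n (White) has n→o; s (White) has s→o.
A3: add {r} — r (Black): all of {n, o, s} already in.
A4 = A3; e.g. q (Black) can still go to t. Fixed point.
From s, successor o is in the attractor (rank 1); the other successors q, t are not.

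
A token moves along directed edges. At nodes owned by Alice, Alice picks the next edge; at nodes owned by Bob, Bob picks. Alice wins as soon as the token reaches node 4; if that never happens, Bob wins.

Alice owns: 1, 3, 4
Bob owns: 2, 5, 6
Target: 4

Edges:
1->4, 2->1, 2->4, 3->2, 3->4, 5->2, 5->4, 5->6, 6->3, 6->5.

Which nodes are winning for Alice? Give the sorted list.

1, 2, 3, 4

A0 = {4}
A1: add {1, 3} — 1 (Alice) has 1→4; 3 (Alice) has 3→4.
A2: add {2} — 2 (Bob): all of {1, 4} already in.
A3 = A2; e.g. 5 (Bob) can still go to 6. Fixed point.
Alice's winning region = {1, 2, 3, 4}.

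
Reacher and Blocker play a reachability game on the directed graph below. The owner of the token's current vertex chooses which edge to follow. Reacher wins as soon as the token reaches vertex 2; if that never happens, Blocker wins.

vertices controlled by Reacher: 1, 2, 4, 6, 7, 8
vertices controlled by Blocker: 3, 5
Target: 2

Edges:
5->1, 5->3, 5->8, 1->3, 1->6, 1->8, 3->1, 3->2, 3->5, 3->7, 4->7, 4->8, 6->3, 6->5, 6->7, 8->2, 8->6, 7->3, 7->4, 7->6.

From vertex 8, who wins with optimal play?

A0 = {2}
A1: add {8} — 8 (Reacher) has 8→2.
8 ∈ A1, so Reacher can force the target.

Reacher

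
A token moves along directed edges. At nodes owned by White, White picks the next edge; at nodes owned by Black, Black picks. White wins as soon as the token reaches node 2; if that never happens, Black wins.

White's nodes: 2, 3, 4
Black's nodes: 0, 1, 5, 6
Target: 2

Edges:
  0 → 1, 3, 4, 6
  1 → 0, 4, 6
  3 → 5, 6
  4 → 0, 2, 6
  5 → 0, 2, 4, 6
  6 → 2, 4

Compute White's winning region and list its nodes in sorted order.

A0 = {2}
A1: add {4} — 4 (White) has 4→2.
A2: add {6} — 6 (Black): all of {2, 4} already in.
A3: add {3} — 3 (White) has 3→6.
A4 = A3; e.g. 0 (Black) can still go to 1. Fixed point.
White's winning region = {2, 3, 4, 6}.

2, 3, 4, 6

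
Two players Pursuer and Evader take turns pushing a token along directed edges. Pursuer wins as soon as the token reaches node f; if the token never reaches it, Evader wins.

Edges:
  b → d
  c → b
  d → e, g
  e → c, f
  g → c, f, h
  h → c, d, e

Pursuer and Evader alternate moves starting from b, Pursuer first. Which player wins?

Track states (vertex, player-to-move).
A0 = {(f,Pursuer), (f,Evader)}
A1: add {(e,Pursuer), (g,Pursuer)}.
A2: add {(d,Evader)}.
A3: add {(b,Pursuer), (h,Pursuer)}.
(b,Pursuer) ∈ A3 ⇒ Pursuer forces the target.

Pursuer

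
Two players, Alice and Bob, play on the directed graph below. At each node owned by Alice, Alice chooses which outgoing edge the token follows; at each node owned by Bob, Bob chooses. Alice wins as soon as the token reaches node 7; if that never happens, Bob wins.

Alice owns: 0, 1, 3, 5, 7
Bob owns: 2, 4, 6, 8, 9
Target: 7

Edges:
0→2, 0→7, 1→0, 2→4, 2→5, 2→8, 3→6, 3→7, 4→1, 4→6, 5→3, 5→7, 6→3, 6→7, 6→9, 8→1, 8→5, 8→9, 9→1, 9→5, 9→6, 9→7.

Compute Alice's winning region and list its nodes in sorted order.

0, 1, 3, 5, 7

A0 = {7}
A1: add {0, 3, 5} — 0 (Alice) has 0→7; 3 (Alice) has 3→7; 5 (Alice) has 5→7.
A2: add {1} — 1 (Alice) has 1→0.
A3 = A2; e.g. 2 (Bob) can still go to 4. Fixed point.
Alice's winning region = {0, 1, 3, 5, 7}.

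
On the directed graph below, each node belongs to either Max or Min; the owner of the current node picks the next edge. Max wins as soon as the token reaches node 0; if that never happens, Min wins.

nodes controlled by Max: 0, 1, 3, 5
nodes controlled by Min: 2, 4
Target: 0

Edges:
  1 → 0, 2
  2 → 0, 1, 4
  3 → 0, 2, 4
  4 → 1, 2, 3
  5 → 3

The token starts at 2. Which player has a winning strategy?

Min

A0 = {0}
A1: add {1, 3} — 1 (Max) has 1→0; 3 (Max) has 3→0.
A2: add {5} — 5 (Max) has 5→3.
A3 = A2; e.g. 2 (Min) can still go to 4. Fixed point.
2 never enters the attractor, so Min can avoid the target forever.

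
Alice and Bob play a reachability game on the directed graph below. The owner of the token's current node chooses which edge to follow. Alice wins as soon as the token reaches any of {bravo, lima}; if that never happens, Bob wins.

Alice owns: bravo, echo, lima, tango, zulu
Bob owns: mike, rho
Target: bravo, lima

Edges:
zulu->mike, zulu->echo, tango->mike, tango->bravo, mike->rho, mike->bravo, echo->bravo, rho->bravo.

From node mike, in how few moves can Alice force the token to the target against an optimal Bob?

A0 = {bravo, lima}
A1: add {echo, rho, tango} — tango (Alice) has tango→bravo; echo (Alice) has echo→bravo; rho (Bob): all of {bravo} already in.
A2: add {mike, zulu} — zulu (Alice) has zulu→echo; mike (Bob): all of {rho, bravo} already in.
A2 = all vertices. Fixed point.
mike enters the attractor at level 2, so Alice can force the target in 2 moves from there.

2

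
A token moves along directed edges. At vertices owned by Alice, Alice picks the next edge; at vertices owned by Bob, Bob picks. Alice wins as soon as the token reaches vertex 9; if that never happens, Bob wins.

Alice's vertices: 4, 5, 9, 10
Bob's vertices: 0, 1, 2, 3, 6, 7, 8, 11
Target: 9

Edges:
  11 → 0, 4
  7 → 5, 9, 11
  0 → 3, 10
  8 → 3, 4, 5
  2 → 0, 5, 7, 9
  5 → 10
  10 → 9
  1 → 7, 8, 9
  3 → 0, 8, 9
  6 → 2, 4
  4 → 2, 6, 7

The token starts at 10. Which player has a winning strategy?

A0 = {9}
A1: add {10} — 10 (Alice) has 10→9.
10 ∈ A1, so Alice can force the target.

Alice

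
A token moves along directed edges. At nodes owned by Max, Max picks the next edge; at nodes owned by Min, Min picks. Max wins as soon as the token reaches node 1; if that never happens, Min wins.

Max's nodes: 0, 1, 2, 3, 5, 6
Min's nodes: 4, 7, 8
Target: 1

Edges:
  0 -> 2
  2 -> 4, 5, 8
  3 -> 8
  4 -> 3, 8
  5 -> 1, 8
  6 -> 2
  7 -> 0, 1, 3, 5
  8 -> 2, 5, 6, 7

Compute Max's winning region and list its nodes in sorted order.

0, 1, 2, 5, 6

A0 = {1}
A1: add {5} — 5 (Max) has 5→1.
A2: add {2} — 2 (Max) has 2→5.
A3: add {0, 6} — 0 (Max) has 0→2; 6 (Max) has 6→2.
A4 = A3; e.g. 3 (Max) has no edge into A3. Fixed point.
Max's winning region = {0, 1, 2, 5, 6}.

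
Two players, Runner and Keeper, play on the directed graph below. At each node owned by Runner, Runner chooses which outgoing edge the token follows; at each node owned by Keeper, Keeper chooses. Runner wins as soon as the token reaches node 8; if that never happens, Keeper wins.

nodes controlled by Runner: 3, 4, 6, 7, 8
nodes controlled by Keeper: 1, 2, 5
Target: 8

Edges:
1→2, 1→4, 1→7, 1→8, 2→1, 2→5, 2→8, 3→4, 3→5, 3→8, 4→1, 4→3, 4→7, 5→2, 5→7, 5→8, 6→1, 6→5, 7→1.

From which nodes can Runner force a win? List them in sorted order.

A0 = {8}
A1: add {3} — 3 (Runner) has 3→8.
A2: add {4} — 4 (Runner) has 4→3.
A3 = A2; e.g. 1 (Keeper) can still go to 2. Fixed point.
Runner's winning region = {3, 4, 8}.

3, 4, 8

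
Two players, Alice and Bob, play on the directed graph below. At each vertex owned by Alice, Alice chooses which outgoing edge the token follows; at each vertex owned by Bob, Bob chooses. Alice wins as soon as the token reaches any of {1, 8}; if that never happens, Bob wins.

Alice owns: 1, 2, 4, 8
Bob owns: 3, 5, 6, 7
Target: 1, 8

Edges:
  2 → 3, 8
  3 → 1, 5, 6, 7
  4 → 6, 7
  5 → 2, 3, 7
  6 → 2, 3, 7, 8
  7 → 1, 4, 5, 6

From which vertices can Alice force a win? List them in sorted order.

A0 = {1, 8}
A1: add {2} — 2 (Alice) has 2→8.
A2 = A1; e.g. 3 (Bob) can still go to 5. Fixed point.
Alice's winning region = {1, 2, 8}.

1, 2, 8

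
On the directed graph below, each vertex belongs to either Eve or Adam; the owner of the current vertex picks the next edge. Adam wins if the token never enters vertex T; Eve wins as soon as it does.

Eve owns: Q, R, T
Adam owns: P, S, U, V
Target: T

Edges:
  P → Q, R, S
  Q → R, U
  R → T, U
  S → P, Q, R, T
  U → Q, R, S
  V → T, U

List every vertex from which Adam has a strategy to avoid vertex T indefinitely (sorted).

P, S, U, V

A0 = {T}
A1: add {R} — R (Eve) has R→T.
A2: add {Q} — Q (Eve) has Q→R.
A3 = A2; e.g. P (Adam) can still go to S. Fixed point.
Eve's attractor = {Q, R, T}; Adam avoids the target exactly from the complement.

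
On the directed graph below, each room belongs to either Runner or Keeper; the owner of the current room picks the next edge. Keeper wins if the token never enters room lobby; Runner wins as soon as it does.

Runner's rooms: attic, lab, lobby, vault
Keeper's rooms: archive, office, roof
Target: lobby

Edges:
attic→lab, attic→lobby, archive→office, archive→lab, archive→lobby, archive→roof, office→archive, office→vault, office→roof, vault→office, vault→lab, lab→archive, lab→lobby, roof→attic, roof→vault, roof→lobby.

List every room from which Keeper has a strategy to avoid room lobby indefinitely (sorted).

archive, office

A0 = {lobby}
A1: add {attic, lab} — attic (Runner) has attic→lobby; lab (Runner) has lab→lobby.
A2: add {vault} — vault (Runner) has vault→lab.
A3: add {roof} — roof (Keeper): all of {attic, vault, lobby} already in.
A4 = A3; e.g. archive (Keeper) can still go to office. Fixed point.
Runner's attractor = {attic, lab, lobby, roof, vault}; Keeper avoids the target exactly from the complement.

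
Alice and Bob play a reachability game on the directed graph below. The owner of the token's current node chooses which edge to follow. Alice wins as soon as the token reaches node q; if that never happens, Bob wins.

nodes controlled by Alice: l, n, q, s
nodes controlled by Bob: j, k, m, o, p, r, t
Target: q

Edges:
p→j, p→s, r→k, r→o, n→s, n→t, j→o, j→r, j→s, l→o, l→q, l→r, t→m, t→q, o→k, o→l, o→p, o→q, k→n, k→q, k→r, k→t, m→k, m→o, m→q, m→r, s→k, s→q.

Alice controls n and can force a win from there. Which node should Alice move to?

A0 = {q}
A1: add {l, s} — l (Alice) has l→q; s (Alice) has s→q.
A2: add {n} — n (Alice) has n→s.
A3 = A2; e.g. j (Bob) can still go to o. Fixed point.
From n, successor s is in the attractor (rank 1); the other successor t is not.

s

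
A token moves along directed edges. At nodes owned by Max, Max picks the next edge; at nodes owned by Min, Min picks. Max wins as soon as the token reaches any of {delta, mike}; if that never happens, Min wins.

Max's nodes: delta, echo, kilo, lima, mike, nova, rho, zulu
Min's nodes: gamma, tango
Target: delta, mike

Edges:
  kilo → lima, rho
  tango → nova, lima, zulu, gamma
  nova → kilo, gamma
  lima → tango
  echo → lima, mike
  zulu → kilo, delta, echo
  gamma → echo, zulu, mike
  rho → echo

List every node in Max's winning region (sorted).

A0 = {delta, mike}
A1: add {echo, zulu} — echo (Max) has echo→mike; zulu (Max) has zulu→delta.
A2: add {gamma, rho} — gamma (Min): all of {echo, zulu, mike} already in; rho (Max) has rho→echo.
A3: add {kilo, nova} — kilo (Max) has kilo→rho; nova (Max) has nova→gamma.
A4 = A3; e.g. tango (Min) can still go to lima. Fixed point.
Max's winning region = {delta, echo, gamma, kilo, mike, nova, rho, zulu}.

delta, echo, gamma, kilo, mike, nova, rho, zulu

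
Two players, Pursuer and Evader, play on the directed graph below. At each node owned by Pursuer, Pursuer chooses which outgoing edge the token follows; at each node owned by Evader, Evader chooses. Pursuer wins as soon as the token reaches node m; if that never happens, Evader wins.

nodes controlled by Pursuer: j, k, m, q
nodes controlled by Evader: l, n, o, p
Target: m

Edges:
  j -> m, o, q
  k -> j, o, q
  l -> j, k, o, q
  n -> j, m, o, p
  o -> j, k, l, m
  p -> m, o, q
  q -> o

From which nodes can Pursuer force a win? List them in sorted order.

j, k, m

A0 = {m}
A1: add {j} — j (Pursuer) has j→m.
A2: add {k} — k (Pursuer) has k→j.
A3 = A2; e.g. l (Evader) can still go to o. Fixed point.
Pursuer's winning region = {j, k, m}.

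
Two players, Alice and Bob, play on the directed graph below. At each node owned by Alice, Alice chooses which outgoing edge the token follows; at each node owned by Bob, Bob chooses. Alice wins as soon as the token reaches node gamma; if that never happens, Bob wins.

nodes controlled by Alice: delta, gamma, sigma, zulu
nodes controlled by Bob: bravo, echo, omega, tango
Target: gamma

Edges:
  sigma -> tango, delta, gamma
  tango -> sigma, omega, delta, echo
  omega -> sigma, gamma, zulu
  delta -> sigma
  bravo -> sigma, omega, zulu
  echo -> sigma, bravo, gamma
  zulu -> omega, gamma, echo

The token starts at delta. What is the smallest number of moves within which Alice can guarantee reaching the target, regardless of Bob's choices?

2

A0 = {gamma}
A1: add {sigma, zulu} — sigma (Alice) has sigma→gamma; zulu (Alice) has zulu→gamma.
A2: add {delta, omega} — omega (Bob): all of {sigma, gamma, zulu} already in; delta (Alice) has delta→sigma.
delta enters the attractor at level 2, so Alice can force the target in 2 moves from there.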